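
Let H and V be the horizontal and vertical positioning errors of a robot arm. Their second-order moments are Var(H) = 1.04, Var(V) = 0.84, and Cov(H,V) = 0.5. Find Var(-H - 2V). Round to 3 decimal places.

Var(-H - 2V) = (-1)²·Var(H) + (-2)²·Var(V) + 2·(-1)·(-2)·Cov(H,V)
= 1·1.04 + 4·0.84 + 4·0.5 = 6.4

6.400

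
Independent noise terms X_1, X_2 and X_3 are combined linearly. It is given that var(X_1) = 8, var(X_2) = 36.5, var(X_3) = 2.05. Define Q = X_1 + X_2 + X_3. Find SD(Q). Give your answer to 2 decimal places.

By independence, var(Q) = (1)²var(X_1) + (1)²var(X_2) + (1)²var(X_3)
= (1)²·8 + (1)²·36.5 + (1)²·2.05 = 46.55
SD(Q) = √46.55 ≈ 6.82

6.82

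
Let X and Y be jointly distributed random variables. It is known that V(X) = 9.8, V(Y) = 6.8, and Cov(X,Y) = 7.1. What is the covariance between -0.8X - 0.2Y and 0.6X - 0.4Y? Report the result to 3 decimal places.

-2.740

Cov(-0.8X - 0.2Y, 0.6X - 0.4Y) = (-0.8)(0.6)V(X) + (-0.2)(-0.4)V(Y) + [(-0.8)(-0.4) + (-0.2)(0.6)]Cov(X,Y)
= -0.48·9.8 + 0.08·6.8 + 0.2·7.1 = -2.74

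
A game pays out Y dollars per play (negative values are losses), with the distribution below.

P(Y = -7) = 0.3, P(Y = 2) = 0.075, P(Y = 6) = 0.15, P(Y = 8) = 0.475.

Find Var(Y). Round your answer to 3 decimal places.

43.238

E[Y] = (-7)(0.3) + (2)(0.075) + (6)(0.15) + (8)(0.475) = 2.75
E[Y²] = (-7)²(0.3) + (2)²(0.075) + (6)²(0.15) + (8)²(0.475) = 50.8
Var(Y) = E[Y²] − (E[Y])² = 50.8 − (2.75)² = 43.2375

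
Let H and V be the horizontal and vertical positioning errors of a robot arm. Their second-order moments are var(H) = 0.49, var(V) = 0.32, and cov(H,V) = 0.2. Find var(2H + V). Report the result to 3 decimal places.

3.080

var(2H + V) = (2)²·var(H) + (1)²·var(V) + 2·(2)·(1)·cov(H,V)
= 4·0.49 + 1·0.32 + 4·0.2 = 3.08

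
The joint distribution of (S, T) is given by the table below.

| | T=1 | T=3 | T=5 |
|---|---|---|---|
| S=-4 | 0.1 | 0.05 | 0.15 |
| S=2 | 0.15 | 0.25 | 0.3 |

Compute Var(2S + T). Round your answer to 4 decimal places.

E[S] = 0.2,  E[T] = 3.4,  E[ST] = 0.8
Var(S) = 7.6 − (0.2)² = 7.56;  Var(T) = 14.2 − (3.4)² = 2.64
cov(S,T) = 0.8 − (0.2)(3.4) = 0.12
Var(2S + T) = (2)²·7.56 + (1)²·2.64 + 2·(2)·(1)·0.12 = 33.36

33.3600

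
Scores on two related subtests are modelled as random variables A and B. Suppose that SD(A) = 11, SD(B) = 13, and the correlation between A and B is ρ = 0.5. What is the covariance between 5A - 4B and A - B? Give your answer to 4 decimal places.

637.5000

Var(A) = (11)² = 121;  Var(B) = (13)² = 169
Cov(A,B) = ρ·SD(A)·SD(B) = 0.5·11·13 = 71.5
Cov(5A - 4B, A - B) = (5)(1)Var(A) + (-4)(-1)Var(B) + [(5)(-1) + (-4)(1)]Cov(A,B)
= 5·121 + 4·169 + -9·71.5 = 637.5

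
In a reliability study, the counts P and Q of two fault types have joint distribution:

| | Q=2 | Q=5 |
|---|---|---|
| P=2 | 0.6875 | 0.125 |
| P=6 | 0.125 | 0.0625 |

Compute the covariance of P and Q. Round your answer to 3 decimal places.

0.328

E[P] = 2.75,  E[Q] = 2.5625
E[PQ] = 7.375
Cov(P,Q) = E[PQ] − E[P]E[Q] = 7.375 − (2.75)(2.5625) = 0.328125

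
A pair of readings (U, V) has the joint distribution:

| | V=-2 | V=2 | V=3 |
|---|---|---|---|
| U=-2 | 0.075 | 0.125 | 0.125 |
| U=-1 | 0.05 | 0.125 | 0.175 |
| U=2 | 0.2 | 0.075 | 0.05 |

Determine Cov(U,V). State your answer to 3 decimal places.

-1.458

E[U] = -0.35,  E[V] = 1.05
E[UV] = -1.825
Cov(U,V) = E[UV] − E[U]E[V] = -1.825 − (-0.35)(1.05) = -1.4575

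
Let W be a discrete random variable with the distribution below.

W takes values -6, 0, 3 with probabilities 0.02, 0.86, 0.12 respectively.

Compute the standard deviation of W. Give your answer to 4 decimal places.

1.3200

E[W] = (-6)(0.02) + (0)(0.86) + (3)(0.12) = 0.24
E[W²] = (-6)²(0.02) + (0)²(0.86) + (3)²(0.12) = 1.8
V(W) = E[W²] − (E[W])² = 1.8 − (0.24)² = 1.7424
σ(W) = √1.7424 ≈ 1.3200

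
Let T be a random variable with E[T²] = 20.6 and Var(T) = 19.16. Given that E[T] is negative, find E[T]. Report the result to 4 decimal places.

(E[T])² = E[T²] − Var(T) = 20.6 − 19.16 = 1.44
E[T] = −√1.44 = -1.2

-1.2000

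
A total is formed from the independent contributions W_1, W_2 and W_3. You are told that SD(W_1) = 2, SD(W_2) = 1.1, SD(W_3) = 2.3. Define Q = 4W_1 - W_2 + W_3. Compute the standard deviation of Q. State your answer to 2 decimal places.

8.40

Var(W_1) = 4, Var(W_2) = 1.21, Var(W_3) = 5.29
By independence, Var(Q) = (4)²Var(W_1) + (-1)²Var(W_2) + (1)²Var(W_3)
= (4)²·4 + (-1)²·1.21 + (1)²·5.29 = 70.5
SD(Q) = √70.5 ≈ 8.40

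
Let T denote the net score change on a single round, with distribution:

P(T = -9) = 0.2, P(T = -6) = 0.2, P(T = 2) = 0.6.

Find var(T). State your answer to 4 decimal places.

22.5600

E[T] = (-9)(0.2) + (-6)(0.2) + (2)(0.6) = -1.8
E[T²] = (-9)²(0.2) + (-6)²(0.2) + (2)²(0.6) = 25.8
var(T) = E[T²] − (E[T])² = 25.8 − (-1.8)² = 22.56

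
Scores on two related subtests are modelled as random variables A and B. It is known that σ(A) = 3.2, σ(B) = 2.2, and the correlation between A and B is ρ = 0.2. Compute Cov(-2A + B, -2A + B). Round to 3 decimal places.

var(A) = (3.2)² = 10.24;  var(B) = (2.2)² = 4.84
Cov(A,B) = ρ·σ(A)·σ(B) = 0.2·3.2·2.2 = 1.408
Cov(-2A + B, -2A + B) = (-2)(-2)var(A) + (1)(1)var(B) + [(-2)(1) + (1)(-2)]Cov(A,B)
= 4·10.24 + 1·4.84 + -4·1.408 = 40.168

40.168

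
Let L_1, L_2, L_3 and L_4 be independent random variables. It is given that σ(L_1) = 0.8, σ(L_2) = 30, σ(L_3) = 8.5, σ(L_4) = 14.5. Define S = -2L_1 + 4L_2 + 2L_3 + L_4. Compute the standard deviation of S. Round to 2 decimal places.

122.07

var(L_1) = 0.64, var(L_2) = 900, var(L_3) = 72.25, var(L_4) = 210.25
By independence, var(S) = (-2)²var(L_1) + (4)²var(L_2) + (2)²var(L_3) + (1)²var(L_4)
= (-2)²·0.64 + (4)²·900 + (2)²·72.25 + (1)²·210.25 = 14901.81
σ(S) = √14901.81 ≈ 122.07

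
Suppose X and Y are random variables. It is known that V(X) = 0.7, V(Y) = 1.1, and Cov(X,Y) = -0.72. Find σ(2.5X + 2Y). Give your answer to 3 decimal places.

1.255

V(2.5X + 2Y) = (2.5)²·V(X) + (2)²·V(Y) + 2·(2.5)·(2)·Cov(X,Y)
= 6.25·0.7 + 4·1.1 + 10·-0.72 = 1.575
σ(2.5X + 2Y) = √1.575 ≈ 1.255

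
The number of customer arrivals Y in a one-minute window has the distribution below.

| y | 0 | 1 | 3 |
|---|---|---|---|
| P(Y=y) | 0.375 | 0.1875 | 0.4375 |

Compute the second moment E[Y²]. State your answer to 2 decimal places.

E[Y²] = (0)²(0.375) + (1)²(0.1875) + (3)²(0.4375) = 4.125

4.13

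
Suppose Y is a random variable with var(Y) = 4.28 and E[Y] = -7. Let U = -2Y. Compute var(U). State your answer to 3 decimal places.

var(-2Y) = (-2)²·var(Y) = 4·4.28 = 17.12

17.120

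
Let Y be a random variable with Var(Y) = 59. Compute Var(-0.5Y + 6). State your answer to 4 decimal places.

Var(-0.5Y + 6) = (-0.5)²·Var(Y) = 0.25·59 = 14.75

14.7500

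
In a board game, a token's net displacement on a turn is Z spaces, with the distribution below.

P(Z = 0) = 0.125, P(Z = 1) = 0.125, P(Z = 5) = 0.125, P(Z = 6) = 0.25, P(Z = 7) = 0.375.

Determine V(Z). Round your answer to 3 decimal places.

6.859

E[Z] = (0)(0.125) + (1)(0.125) + (5)(0.125) + (6)(0.25) + (7)(0.375) = 4.875
E[Z²] = (0)²(0.125) + (1)²(0.125) + (5)²(0.125) + (6)²(0.25) + (7)²(0.375) = 30.625
V(Z) = E[Z²] − (E[Z])² = 30.625 − (4.875)² = 6.859375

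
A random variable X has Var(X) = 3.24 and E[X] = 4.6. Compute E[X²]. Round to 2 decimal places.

24.40

E[X²] = Var(X) + (E[X])² = 3.24 + (4.6)² = 24.4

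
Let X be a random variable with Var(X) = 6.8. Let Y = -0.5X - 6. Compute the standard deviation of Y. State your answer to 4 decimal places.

1.3038

Var(-0.5X - 6) = (-0.5)²·6.8 = 1.7
σ(Y) = √1.7 ≈ 1.3038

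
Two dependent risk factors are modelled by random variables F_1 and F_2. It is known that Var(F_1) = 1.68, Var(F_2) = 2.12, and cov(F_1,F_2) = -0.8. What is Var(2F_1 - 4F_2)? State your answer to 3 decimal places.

Var(2F_1 - 4F_2) = (2)²·Var(F_1) + (-4)²·Var(F_2) + 2·(2)·(-4)·cov(F_1,F_2)
= 4·1.68 + 16·2.12 + -16·-0.8 = 53.44

53.440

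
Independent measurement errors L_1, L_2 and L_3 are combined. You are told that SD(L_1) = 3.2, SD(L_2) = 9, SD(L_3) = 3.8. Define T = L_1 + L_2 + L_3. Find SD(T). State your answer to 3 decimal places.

Var(L_1) = 10.24, Var(L_2) = 81, Var(L_3) = 14.44
By independence, Var(T) = (1)²Var(L_1) + (1)²Var(L_2) + (1)²Var(L_3)
= (1)²·10.24 + (1)²·81 + (1)²·14.44 = 105.68
SD(T) = √105.68 ≈ 10.280

10.280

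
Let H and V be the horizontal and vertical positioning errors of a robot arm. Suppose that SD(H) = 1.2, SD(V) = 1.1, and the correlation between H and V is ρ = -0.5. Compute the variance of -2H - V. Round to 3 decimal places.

var(H) = (1.2)² = 1.44;  var(V) = (1.1)² = 1.21
Cov(H,V) = ρ·SD(H)·SD(V) = -0.5·1.2·1.1 = -0.66
var(-2H - V) = (-2)²·var(H) + (-1)²·var(V) + 2·(-2)·(-1)·Cov(H,V)
= 4·1.44 + 1·1.21 + 4·-0.66 = 4.33

4.330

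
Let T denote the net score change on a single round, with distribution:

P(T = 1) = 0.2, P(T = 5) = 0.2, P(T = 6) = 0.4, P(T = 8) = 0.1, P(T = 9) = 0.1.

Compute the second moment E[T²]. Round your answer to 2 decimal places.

34.10

E[T²] = (1)²(0.2) + (5)²(0.2) + (6)²(0.4) + (8)²(0.1) + (9)²(0.1) = 34.1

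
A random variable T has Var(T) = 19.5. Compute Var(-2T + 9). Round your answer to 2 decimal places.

Var(-2T + 9) = (-2)²·Var(T) = 4·19.5 = 78

78.00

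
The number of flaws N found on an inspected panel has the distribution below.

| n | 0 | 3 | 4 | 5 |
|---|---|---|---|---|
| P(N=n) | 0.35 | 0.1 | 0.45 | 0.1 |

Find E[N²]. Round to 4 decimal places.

E[N²] = (0)²(0.35) + (3)²(0.1) + (4)²(0.45) + (5)²(0.1) = 10.6

10.6000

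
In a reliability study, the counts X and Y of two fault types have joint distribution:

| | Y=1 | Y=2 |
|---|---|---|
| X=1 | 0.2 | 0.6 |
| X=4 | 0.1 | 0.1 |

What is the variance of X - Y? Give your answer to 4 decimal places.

1.8900

E[X] = 1.6,  E[Y] = 1.7,  E[XY] = 2.6
Var(X) = 4 − (1.6)² = 1.44;  Var(Y) = 3.1 − (1.7)² = 0.21
Cov(X,Y) = 2.6 − (1.6)(1.7) = -0.12
Var(X - Y) = (1)²·1.44 + (-1)²·0.21 + 2·(1)·(-1)·-0.12 = 1.89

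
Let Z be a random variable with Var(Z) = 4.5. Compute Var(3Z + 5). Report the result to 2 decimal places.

Var(3Z + 5) = (3)²·Var(Z) = 9·4.5 = 40.5

40.50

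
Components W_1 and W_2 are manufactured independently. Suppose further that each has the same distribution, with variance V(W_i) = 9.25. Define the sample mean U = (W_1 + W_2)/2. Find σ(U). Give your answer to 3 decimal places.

2.151

By independence, V(U) = (0.5)²V(W_1) + (0.5)²V(W_2)
= (0.5)²·9.25 + (0.5)²·9.25 = 4.625
σ(U) = √4.625 ≈ 2.151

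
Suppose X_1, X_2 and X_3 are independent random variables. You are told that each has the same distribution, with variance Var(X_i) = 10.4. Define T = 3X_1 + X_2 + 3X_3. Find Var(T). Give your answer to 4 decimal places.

By independence, Var(T) = (3)²Var(X_1) + (1)²Var(X_2) + (3)²Var(X_3)
= (3)²·10.4 + (1)²·10.4 + (3)²·10.4 = 197.6

197.6000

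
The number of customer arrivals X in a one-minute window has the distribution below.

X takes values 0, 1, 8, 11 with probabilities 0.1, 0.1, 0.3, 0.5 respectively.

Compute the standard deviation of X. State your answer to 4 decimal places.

E[X] = (0)(0.1) + (1)(0.1) + (8)(0.3) + (11)(0.5) = 8
E[X²] = (0)²(0.1) + (1)²(0.1) + (8)²(0.3) + (11)²(0.5) = 79.8
V(X) = E[X²] − (E[X])² = 79.8 − (8)² = 15.8
σ(X) = √15.8 ≈ 3.9749

3.9749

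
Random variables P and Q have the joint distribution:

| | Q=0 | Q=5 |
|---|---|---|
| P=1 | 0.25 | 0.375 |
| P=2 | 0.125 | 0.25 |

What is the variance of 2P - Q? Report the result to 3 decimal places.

E[P] = 1.375,  E[Q] = 3.125,  E[PQ] = 4.375
var(P) = 2.125 − (1.375)² = 0.234375;  var(Q) = 15.625 − (3.125)² = 5.859375
cov(P,Q) = 4.375 − (1.375)(3.125) = 0.078125
var(2P - Q) = (2)²·0.234375 + (-1)²·5.859375 + 2·(2)·(-1)·0.078125 = 6.484375

6.484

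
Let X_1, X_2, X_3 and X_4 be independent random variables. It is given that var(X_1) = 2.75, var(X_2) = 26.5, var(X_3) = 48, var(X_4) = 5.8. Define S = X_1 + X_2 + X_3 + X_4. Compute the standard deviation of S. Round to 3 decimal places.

9.113

By independence, var(S) = (1)²var(X_1) + (1)²var(X_2) + (1)²var(X_3) + (1)²var(X_4)
= (1)²·2.75 + (1)²·26.5 + (1)²·48 + (1)²·5.8 = 83.05
σ(S) = √83.05 ≈ 9.113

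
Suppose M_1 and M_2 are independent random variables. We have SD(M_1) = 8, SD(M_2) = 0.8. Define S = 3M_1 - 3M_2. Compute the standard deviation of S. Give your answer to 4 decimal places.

var(M_1) = 64, var(M_2) = 0.64
By independence, var(S) = (3)²var(M_1) + (-3)²var(M_2)
= (3)²·64 + (-3)²·0.64 = 581.76
SD(S) = √581.76 ≈ 24.1197

24.1197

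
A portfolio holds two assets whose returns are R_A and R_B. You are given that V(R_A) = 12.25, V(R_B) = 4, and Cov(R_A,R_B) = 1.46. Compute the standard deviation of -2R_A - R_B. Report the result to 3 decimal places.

V(-2R_A - R_B) = (-2)²·V(R_A) + (-1)²·V(R_B) + 2·(-2)·(-1)·Cov(R_A,R_B)
= 4·12.25 + 1·4 + 4·1.46 = 58.84
σ(-2R_A - R_B) = √58.84 ≈ 7.671

7.671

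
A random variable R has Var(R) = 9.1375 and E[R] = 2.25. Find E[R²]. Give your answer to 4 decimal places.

14.2000

E[R²] = Var(R) + (E[R])² = 9.1375 + (2.25)² = 14.2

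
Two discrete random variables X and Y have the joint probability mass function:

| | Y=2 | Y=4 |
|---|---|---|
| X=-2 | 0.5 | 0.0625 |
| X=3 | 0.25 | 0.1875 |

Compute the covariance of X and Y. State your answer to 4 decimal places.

0.7813

E[X] = 0.1875,  E[Y] = 2.5
E[XY] = 1.25
Cov(X,Y) = E[XY] − E[X]E[Y] = 1.25 − (0.1875)(2.5) = 0.78125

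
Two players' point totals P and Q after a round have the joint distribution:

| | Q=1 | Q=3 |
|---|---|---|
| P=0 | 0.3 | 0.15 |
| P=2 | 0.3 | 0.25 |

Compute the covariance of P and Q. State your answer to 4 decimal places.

0.1200

E[P] = 1.1,  E[Q] = 1.8
E[PQ] = 2.1
Cov(P,Q) = E[PQ] − E[P]E[Q] = 2.1 − (1.1)(1.8) = 0.12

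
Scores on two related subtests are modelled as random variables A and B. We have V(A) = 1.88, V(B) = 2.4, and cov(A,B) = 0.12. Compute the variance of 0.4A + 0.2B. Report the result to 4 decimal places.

0.4160

V(0.4A + 0.2B) = (0.4)²·V(A) + (0.2)²·V(B) + 2·(0.4)·(0.2)·cov(A,B)
= 0.16·1.88 + 0.04·2.4 + 0.16·0.12 = 0.416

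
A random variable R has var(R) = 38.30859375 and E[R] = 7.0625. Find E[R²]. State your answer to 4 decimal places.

88.1875

E[R²] = var(R) + (E[R])² = 38.30859375 + (7.0625)² = 88.1875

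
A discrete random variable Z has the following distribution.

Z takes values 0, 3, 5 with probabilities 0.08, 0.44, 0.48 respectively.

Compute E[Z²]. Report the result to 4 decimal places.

15.9600

E[Z²] = (0)²(0.08) + (3)²(0.44) + (5)²(0.48) = 15.96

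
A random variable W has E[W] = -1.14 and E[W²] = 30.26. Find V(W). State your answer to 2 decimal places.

28.96

V(W) = 30.26 − (-1.14)² = 28.9604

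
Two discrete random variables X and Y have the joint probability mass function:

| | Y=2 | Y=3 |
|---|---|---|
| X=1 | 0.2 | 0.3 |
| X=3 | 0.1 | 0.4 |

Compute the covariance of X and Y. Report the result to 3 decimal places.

E[X] = 2,  E[Y] = 2.7
E[XY] = 5.5
cov(X,Y) = E[XY] − E[X]E[Y] = 5.5 − (2)(2.7) = 0.1

0.100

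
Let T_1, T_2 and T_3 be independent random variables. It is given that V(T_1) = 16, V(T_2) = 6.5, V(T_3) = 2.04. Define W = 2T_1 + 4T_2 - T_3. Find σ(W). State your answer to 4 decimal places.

13.0399

By independence, V(W) = (2)²V(T_1) + (4)²V(T_2) + (-1)²V(T_3)
= (2)²·16 + (4)²·6.5 + (-1)²·2.04 = 170.04
σ(W) = √170.04 ≈ 13.0399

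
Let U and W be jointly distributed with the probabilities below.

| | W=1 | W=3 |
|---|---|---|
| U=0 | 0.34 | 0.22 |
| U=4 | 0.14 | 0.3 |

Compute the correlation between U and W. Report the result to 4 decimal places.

E[U] = 1.76,  E[W] = 2.04
E[UW] = 4.16
Cov(U,W) = E[UW] − E[U]E[W] = 4.16 − (1.76)(2.04) = 0.5696
Var(U) = 3.9424,  Var(W) = 0.9984
ρ = 0.5696 / √(3.9424·0.9984) ≈ 0.2871

0.2871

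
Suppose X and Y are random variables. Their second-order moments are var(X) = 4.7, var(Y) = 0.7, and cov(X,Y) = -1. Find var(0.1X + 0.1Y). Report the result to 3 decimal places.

var(0.1X + 0.1Y) = (0.1)²·var(X) + (0.1)²·var(Y) + 2·(0.1)·(0.1)·cov(X,Y)
= 0.01·4.7 + 0.01·0.7 + 0.02·-1 = 0.034

0.034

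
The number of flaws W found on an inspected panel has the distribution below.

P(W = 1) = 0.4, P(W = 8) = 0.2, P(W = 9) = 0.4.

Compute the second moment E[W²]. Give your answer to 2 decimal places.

E[W²] = (1)²(0.4) + (8)²(0.2) + (9)²(0.4) = 45.6

45.60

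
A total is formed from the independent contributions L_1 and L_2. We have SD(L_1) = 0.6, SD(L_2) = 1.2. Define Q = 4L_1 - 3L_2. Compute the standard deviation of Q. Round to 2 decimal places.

V(L_1) = 0.36, V(L_2) = 1.44
By independence, V(Q) = (4)²V(L_1) + (-3)²V(L_2)
= (4)²·0.36 + (-3)²·1.44 = 18.72
SD(Q) = √18.72 ≈ 4.33

4.33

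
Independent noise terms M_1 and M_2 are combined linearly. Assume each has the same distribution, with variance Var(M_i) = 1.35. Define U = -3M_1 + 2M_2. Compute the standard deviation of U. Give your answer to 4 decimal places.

By independence, Var(U) = (-3)²Var(M_1) + (2)²Var(M_2)
= (-3)²·1.35 + (2)²·1.35 = 17.55
SD(U) = √17.55 ≈ 4.1893

4.1893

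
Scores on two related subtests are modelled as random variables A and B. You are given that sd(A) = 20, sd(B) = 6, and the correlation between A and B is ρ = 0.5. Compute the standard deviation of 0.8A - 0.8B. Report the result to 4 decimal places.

14.2211

Var(A) = (20)² = 400;  Var(B) = (6)² = 36
Cov(A,B) = ρ·sd(A)·sd(B) = 0.5·20·6 = 60
Var(0.8A - 0.8B) = (0.8)²·Var(A) + (-0.8)²·Var(B) + 2·(0.8)·(-0.8)·Cov(A,B)
= 0.64·400 + 0.64·36 + -1.28·60 = 202.24
sd(0.8A - 0.8B) = √202.24 ≈ 14.2211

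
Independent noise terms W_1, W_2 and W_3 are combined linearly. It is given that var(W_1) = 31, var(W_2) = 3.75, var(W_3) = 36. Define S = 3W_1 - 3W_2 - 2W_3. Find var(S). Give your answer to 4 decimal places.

456.7500

By independence, var(S) = (3)²var(W_1) + (-3)²var(W_2) + (-2)²var(W_3)
= (3)²·31 + (-3)²·3.75 + (-2)²·36 = 456.75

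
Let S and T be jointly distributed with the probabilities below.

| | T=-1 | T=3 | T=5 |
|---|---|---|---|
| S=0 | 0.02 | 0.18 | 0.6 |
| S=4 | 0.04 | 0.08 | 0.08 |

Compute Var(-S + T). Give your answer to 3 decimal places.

E[S] = 0.8,  E[T] = 4.12,  E[ST] = 2.4
Var(S) = 3.2 − (0.8)² = 2.56;  Var(T) = 19.4 − (4.12)² = 2.4256
cov(S,T) = 2.4 − (0.8)(4.12) = -0.896
Var(-S + T) = (-1)²·2.56 + (1)²·2.4256 + 2·(-1)·(1)·-0.896 = 6.7776

6.778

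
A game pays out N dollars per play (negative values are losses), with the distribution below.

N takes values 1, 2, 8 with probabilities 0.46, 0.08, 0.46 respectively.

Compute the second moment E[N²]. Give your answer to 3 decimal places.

30.220

E[N²] = (1)²(0.46) + (2)²(0.08) + (8)²(0.46) = 30.22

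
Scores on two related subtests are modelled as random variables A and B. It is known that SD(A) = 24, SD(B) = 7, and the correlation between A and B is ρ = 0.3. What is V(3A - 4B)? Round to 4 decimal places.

4758.4000

V(A) = (24)² = 576;  V(B) = (7)² = 49
Cov(A,B) = ρ·SD(A)·SD(B) = 0.3·24·7 = 50.4
V(3A - 4B) = (3)²·V(A) + (-4)²·V(B) + 2·(3)·(-4)·Cov(A,B)
= 9·576 + 16·49 + -24·50.4 = 4758.4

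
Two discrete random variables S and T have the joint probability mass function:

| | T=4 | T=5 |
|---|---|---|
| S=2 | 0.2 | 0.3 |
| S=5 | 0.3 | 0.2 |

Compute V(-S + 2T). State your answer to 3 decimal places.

3.850

E[S] = 3.5,  E[T] = 4.5,  E[ST] = 15.6
V(S) = 14.5 − (3.5)² = 2.25;  V(T) = 20.5 − (4.5)² = 0.25
Cov(S,T) = 15.6 − (3.5)(4.5) = -0.15
V(-S + 2T) = (-1)²·2.25 + (2)²·0.25 + 2·(-1)·(2)·-0.15 = 3.85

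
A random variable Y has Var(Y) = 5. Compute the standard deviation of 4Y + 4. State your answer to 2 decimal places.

8.94

Var(4Y + 4) = (4)²·5 = 80
SD(4Y + 4) = √80 ≈ 8.94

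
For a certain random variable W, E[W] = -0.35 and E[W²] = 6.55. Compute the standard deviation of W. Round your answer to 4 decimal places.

2.5353

V(W) = 6.55 − (-0.35)² = 6.4275
SD(W) = √6.4275 ≈ 2.5353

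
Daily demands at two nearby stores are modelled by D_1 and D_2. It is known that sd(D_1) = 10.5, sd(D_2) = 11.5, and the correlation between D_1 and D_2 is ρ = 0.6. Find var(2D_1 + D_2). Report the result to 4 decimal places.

var(D_1) = (10.5)² = 110.25;  var(D_2) = (11.5)² = 132.25
Cov(D_1,D_2) = ρ·sd(D_1)·sd(D_2) = 0.6·10.5·11.5 = 72.45
var(2D_1 + D_2) = (2)²·var(D_1) + (1)²·var(D_2) + 2·(2)·(1)·Cov(D_1,D_2)
= 4·110.25 + 1·132.25 + 4·72.45 = 863.05

863.0500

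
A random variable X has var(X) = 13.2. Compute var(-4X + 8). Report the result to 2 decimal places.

var(-4X + 8) = (-4)²·var(X) = 16·13.2 = 211.2

211.20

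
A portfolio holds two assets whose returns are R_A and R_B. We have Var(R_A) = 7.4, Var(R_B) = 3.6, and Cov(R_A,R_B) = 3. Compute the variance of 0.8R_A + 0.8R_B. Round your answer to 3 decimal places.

10.880

Var(0.8R_A + 0.8R_B) = (0.8)²·Var(R_A) + (0.8)²·Var(R_B) + 2·(0.8)·(0.8)·Cov(R_A,R_B)
= 0.64·7.4 + 0.64·3.6 + 1.28·3 = 10.88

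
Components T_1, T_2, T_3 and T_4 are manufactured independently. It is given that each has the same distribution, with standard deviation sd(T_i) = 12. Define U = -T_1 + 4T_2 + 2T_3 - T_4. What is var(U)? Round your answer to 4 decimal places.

3168.0000

var(T_i) = (12)² = 144
By independence, var(U) = (-1)²var(T_1) + (4)²var(T_2) + (2)²var(T_3) + (-1)²var(T_4)
= (-1)²·144 + (4)²·144 + (2)²·144 + (-1)²·144 = 3168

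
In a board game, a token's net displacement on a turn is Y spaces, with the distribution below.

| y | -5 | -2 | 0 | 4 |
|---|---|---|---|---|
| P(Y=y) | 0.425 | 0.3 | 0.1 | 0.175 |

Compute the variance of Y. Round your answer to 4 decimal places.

E[Y] = (-5)(0.425) + (-2)(0.3) + (0)(0.1) + (4)(0.175) = -2.025
E[Y²] = (-5)²(0.425) + (-2)²(0.3) + (0)²(0.1) + (4)²(0.175) = 14.625
var(Y) = E[Y²] − (E[Y])² = 14.625 − (-2.025)² = 10.524375

10.5244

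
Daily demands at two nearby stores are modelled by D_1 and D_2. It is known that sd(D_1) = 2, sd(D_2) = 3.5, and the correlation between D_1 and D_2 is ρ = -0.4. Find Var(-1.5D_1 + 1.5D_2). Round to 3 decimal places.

Var(D_1) = (2)² = 4;  Var(D_2) = (3.5)² = 12.25
Cov(D_1,D_2) = ρ·sd(D_1)·sd(D_2) = -0.4·2·3.5 = -2.8
Var(-1.5D_1 + 1.5D_2) = (-1.5)²·Var(D_1) + (1.5)²·Var(D_2) + 2·(-1.5)·(1.5)·Cov(D_1,D_2)
= 2.25·4 + 2.25·12.25 + -4.5·-2.8 = 49.1625

49.163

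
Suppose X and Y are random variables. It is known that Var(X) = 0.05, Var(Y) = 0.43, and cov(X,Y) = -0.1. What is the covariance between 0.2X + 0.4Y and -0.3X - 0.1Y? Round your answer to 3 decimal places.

cov(0.2X + 0.4Y, -0.3X - 0.1Y) = (0.2)(-0.3)Var(X) + (0.4)(-0.1)Var(Y) + [(0.2)(-0.1) + (0.4)(-0.3)]cov(X,Y)
= -0.06·0.05 + -0.04·0.43 + -0.14·-0.1 = -0.0062

-0.006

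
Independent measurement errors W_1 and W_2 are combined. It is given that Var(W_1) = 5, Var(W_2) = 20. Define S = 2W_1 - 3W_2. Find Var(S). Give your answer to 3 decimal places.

200.000

By independence, Var(S) = (2)²Var(W_1) + (-3)²Var(W_2)
= (2)²·5 + (-3)²·20 = 200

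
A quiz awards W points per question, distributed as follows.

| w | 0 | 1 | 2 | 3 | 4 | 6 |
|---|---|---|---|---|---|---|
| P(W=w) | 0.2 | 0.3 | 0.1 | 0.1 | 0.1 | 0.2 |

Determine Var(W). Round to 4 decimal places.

E[W] = (0)(0.2) + (1)(0.3) + (2)(0.1) + (3)(0.1) + (4)(0.1) + (6)(0.2) = 2.4
E[W²] = (0)²(0.2) + (1)²(0.3) + (2)²(0.1) + (3)²(0.1) + (4)²(0.1) + (6)²(0.2) = 10.4
Var(W) = E[W²] − (E[W])² = 10.4 − (2.4)² = 4.64

4.6400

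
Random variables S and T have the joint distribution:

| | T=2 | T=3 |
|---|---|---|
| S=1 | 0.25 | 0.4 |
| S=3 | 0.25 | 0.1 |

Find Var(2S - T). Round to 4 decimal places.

E[S] = 1.7,  E[T] = 2.5,  E[ST] = 4.1
Var(S) = 3.8 − (1.7)² = 0.91;  Var(T) = 6.5 − (2.5)² = 0.25
cov(S,T) = 4.1 − (1.7)(2.5) = -0.15
Var(2S - T) = (2)²·0.91 + (-1)²·0.25 + 2·(2)·(-1)·-0.15 = 4.49

4.4900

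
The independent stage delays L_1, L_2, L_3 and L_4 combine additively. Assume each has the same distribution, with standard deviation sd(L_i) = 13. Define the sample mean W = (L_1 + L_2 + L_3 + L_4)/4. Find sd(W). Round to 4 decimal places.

6.5000

Var(L_i) = (13)² = 169
By independence, Var(W) = (0.25)²Var(L_1) + (0.25)²Var(L_2) + (0.25)²Var(L_3) + (0.25)²Var(L_4)
= (0.25)²·169 + (0.25)²·169 + (0.25)²·169 + (0.25)²·169 = 42.25
sd(W) = √42.25 ≈ 6.5000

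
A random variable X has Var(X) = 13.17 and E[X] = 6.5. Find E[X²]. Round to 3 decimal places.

E[X²] = Var(X) + (E[X])² = 13.17 + (6.5)² = 55.42

55.420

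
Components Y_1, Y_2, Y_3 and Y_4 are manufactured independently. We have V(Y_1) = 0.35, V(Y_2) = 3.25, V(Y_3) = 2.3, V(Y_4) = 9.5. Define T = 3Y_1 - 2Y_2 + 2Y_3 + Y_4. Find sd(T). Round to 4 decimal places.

5.9034

By independence, V(T) = (3)²V(Y_1) + (-2)²V(Y_2) + (2)²V(Y_3) + (1)²V(Y_4)
= (3)²·0.35 + (-2)²·3.25 + (2)²·2.3 + (1)²·9.5 = 34.85
sd(T) = √34.85 ≈ 5.9034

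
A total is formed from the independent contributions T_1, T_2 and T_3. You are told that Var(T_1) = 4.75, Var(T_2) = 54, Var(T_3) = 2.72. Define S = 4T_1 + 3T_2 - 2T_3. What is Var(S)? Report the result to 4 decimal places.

By independence, Var(S) = (4)²Var(T_1) + (3)²Var(T_2) + (-2)²Var(T_3)
= (4)²·4.75 + (3)²·54 + (-2)²·2.72 = 572.88

572.8800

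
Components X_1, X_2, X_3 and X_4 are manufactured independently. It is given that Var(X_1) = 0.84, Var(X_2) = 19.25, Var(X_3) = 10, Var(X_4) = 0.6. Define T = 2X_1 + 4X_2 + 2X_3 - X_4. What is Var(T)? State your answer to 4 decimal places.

351.9600

By independence, Var(T) = (2)²Var(X_1) + (4)²Var(X_2) + (2)²Var(X_3) + (-1)²Var(X_4)
= (2)²·0.84 + (4)²·19.25 + (2)²·10 + (-1)²·0.6 = 351.96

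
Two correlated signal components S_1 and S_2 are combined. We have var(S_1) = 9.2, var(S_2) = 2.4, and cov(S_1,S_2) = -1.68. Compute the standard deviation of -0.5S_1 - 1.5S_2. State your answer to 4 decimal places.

2.2760

var(-0.5S_1 - 1.5S_2) = (-0.5)²·var(S_1) + (-1.5)²·var(S_2) + 2·(-0.5)·(-1.5)·cov(S_1,S_2)
= 0.25·9.2 + 2.25·2.4 + 1.5·-1.68 = 5.18
σ(-0.5S_1 - 1.5S_2) = √5.18 ≈ 2.2760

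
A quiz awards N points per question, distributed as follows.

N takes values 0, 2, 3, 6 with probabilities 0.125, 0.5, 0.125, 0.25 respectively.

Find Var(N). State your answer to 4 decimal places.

3.8594

E[N] = (0)(0.125) + (2)(0.5) + (3)(0.125) + (6)(0.25) = 2.875
E[N²] = (0)²(0.125) + (2)²(0.5) + (3)²(0.125) + (6)²(0.25) = 12.125
Var(N) = E[N²] − (E[N])² = 12.125 − (2.875)² = 3.859375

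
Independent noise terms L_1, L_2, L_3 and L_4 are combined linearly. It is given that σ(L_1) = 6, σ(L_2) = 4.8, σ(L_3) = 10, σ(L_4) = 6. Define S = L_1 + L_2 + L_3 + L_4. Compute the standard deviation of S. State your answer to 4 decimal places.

13.9657

Var(L_1) = 36, Var(L_2) = 23.04, Var(L_3) = 100, Var(L_4) = 36
By independence, Var(S) = (1)²Var(L_1) + (1)²Var(L_2) + (1)²Var(L_3) + (1)²Var(L_4)
= (1)²·36 + (1)²·23.04 + (1)²·100 + (1)²·36 = 195.04
σ(S) = √195.04 ≈ 13.9657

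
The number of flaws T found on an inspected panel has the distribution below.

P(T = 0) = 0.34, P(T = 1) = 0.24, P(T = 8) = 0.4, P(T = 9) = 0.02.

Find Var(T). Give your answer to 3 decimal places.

14.356

E[T] = (0)(0.34) + (1)(0.24) + (8)(0.4) + (9)(0.02) = 3.62
E[T²] = (0)²(0.34) + (1)²(0.24) + (8)²(0.4) + (9)²(0.02) = 27.46
Var(T) = E[T²] − (E[T])² = 27.46 − (3.62)² = 14.3556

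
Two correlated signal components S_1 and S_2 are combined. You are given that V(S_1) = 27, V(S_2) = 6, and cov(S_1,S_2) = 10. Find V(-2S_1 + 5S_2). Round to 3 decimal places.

V(-2S_1 + 5S_2) = (-2)²·V(S_1) + (5)²·V(S_2) + 2·(-2)·(5)·cov(S_1,S_2)
= 4·27 + 25·6 + -20·10 = 58

58.000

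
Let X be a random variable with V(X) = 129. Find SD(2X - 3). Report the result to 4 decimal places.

22.7156

V(2X - 3) = (2)²·129 = 516
SD(2X - 3) = √516 ≈ 22.7156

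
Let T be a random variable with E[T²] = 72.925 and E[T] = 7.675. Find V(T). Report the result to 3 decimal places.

V(T) = 72.925 − (7.675)² = 14.019375

14.019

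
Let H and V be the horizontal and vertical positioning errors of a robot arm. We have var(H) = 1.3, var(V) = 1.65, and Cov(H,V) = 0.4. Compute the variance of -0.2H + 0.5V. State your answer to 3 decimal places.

0.385

var(-0.2H + 0.5V) = (-0.2)²·var(H) + (0.5)²·var(V) + 2·(-0.2)·(0.5)·Cov(H,V)
= 0.04·1.3 + 0.25·1.65 + -0.2·0.4 = 0.3845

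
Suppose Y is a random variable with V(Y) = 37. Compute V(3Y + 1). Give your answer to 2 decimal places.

333.00

V(3Y + 1) = (3)²·V(Y) = 9·37 = 333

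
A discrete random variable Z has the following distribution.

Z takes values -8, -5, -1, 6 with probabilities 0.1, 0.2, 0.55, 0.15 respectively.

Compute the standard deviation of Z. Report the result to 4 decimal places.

3.9048

E[Z] = (-8)(0.1) + (-5)(0.2) + (-1)(0.55) + (6)(0.15) = -1.45
E[Z²] = (-8)²(0.1) + (-5)²(0.2) + (-1)²(0.55) + (6)²(0.15) = 17.35
V(Z) = E[Z²] − (E[Z])² = 17.35 − (-1.45)² = 15.2475
sd(Z) = √15.2475 ≈ 3.9048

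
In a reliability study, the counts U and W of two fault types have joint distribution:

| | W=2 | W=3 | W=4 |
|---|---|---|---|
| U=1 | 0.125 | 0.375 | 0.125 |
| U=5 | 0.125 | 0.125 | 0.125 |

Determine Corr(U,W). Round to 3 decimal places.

E[U] = 2.5,  E[W] = 3
E[UW] = 7.5
Cov(U,W) = E[UW] − E[U]E[W] = 7.5 − (2.5)(3) = 0
var(U) = 3.75,  var(W) = 0.5
ρ = 0 / √(3.75·0.5) ≈ 0.000

0.000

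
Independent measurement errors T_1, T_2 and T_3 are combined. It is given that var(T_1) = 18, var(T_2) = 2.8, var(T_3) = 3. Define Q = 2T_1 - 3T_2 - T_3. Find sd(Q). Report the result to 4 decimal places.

By independence, var(Q) = (2)²var(T_1) + (-3)²var(T_2) + (-1)²var(T_3)
= (2)²·18 + (-3)²·2.8 + (-1)²·3 = 100.2
sd(Q) = √100.2 ≈ 10.0100

10.0100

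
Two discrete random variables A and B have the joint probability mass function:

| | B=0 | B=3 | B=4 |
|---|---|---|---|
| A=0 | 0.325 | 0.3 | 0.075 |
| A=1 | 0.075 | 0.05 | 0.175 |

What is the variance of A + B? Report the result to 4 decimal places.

E[A] = 0.3,  E[B] = 2.05,  E[AB] = 0.85
var(A) = 0.3 − (0.3)² = 0.21;  var(B) = 7.15 − (2.05)² = 2.9475
Cov(A,B) = 0.85 − (0.3)(2.05) = 0.235
var(A + B) = (1)²·0.21 + (1)²·2.9475 + 2·(1)·(1)·0.235 = 3.6275

3.6275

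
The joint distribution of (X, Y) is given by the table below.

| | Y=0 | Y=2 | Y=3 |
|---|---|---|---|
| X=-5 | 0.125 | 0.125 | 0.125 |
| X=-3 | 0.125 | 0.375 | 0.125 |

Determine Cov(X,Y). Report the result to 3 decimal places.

0.063

E[X] = -3.75,  E[Y] = 1.75
E[XY] = -6.5
Cov(X,Y) = E[XY] − E[X]E[Y] = -6.5 − (-3.75)(1.75) = 0.0625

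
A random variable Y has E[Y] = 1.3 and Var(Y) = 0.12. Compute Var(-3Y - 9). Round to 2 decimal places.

Var(-3Y - 9) = (-3)²·Var(Y) = 9·0.12 = 1.08

1.08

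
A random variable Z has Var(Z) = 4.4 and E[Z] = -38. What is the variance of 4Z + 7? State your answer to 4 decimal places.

Var(4Z + 7) = (4)²·Var(Z) = 16·4.4 = 70.4

70.4000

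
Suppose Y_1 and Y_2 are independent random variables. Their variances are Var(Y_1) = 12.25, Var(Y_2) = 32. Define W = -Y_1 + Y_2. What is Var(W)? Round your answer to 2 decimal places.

44.25

By independence, Var(W) = (-1)²Var(Y_1) + (1)²Var(Y_2)
= (-1)²·12.25 + (1)²·32 = 44.25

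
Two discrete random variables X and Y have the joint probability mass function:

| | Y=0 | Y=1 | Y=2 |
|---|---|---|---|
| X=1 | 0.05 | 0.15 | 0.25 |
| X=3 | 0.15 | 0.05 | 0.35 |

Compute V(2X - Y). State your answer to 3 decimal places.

4.760

E[X] = 2.1,  E[Y] = 1.4,  E[XY] = 2.9
V(X) = 5.4 − (2.1)² = 0.99;  V(Y) = 2.6 − (1.4)² = 0.64
Cov(X,Y) = 2.9 − (2.1)(1.4) = -0.04
V(2X - Y) = (2)²·0.99 + (-1)²·0.64 + 2·(2)·(-1)·-0.04 = 4.76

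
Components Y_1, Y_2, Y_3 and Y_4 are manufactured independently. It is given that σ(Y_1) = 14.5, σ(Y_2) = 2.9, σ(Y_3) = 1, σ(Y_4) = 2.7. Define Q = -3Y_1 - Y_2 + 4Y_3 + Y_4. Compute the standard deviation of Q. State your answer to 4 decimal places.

V(Y_1) = 210.25, V(Y_2) = 8.41, V(Y_3) = 1, V(Y_4) = 7.29
By independence, V(Q) = (-3)²V(Y_1) + (-1)²V(Y_2) + (4)²V(Y_3) + (1)²V(Y_4)
= (-3)²·210.25 + (-1)²·8.41 + (4)²·1 + (1)²·7.29 = 1923.95
σ(Q) = √1923.95 ≈ 43.8629

43.8629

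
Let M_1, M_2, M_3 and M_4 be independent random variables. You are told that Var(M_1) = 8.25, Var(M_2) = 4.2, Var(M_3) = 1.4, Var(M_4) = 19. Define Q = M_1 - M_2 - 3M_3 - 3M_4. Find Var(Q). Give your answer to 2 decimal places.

By independence, Var(Q) = (1)²Var(M_1) + (-1)²Var(M_2) + (-3)²Var(M_3) + (-3)²Var(M_4)
= (1)²·8.25 + (-1)²·4.2 + (-3)²·1.4 + (-3)²·19 = 196.05

196.05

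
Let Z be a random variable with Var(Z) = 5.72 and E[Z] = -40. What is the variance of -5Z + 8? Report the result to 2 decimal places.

Var(-5Z + 8) = (-5)²·Var(Z) = 25·5.72 = 143

143.00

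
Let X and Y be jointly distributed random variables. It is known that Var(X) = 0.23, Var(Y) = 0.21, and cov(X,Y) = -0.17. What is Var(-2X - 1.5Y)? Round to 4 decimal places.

Var(-2X - 1.5Y) = (-2)²·Var(X) + (-1.5)²·Var(Y) + 2·(-2)·(-1.5)·cov(X,Y)
= 4·0.23 + 2.25·0.21 + 6·-0.17 = 0.3725

0.3725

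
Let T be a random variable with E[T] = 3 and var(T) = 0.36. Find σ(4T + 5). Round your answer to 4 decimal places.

var(4T + 5) = (4)²·0.36 = 5.76
σ(4T + 5) = √5.76 ≈ 2.4000

2.4000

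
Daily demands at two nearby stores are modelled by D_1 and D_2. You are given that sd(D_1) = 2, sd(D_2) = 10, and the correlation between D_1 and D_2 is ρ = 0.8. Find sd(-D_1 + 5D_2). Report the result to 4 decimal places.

Var(D_1) = (2)² = 4;  Var(D_2) = (10)² = 100
cov(D_1,D_2) = ρ·sd(D_1)·sd(D_2) = 0.8·2·10 = 16
Var(-D_1 + 5D_2) = (-1)²·Var(D_1) + (5)²·Var(D_2) + 2·(-1)·(5)·cov(D_1,D_2)
= 1·4 + 25·100 + -10·16 = 2344
sd(-D_1 + 5D_2) = √2344 ≈ 48.4149

48.4149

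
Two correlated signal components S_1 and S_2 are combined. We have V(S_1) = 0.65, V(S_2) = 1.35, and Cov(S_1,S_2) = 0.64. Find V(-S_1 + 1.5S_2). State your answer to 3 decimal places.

1.768

V(-S_1 + 1.5S_2) = (-1)²·V(S_1) + (1.5)²·V(S_2) + 2·(-1)·(1.5)·Cov(S_1,S_2)
= 1·0.65 + 2.25·1.35 + -3·0.64 = 1.7675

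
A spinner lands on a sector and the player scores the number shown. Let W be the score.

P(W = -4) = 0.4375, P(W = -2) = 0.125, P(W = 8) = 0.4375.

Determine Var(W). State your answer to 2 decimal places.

33.25

E[W] = (-4)(0.4375) + (-2)(0.125) + (8)(0.4375) = 1.5
E[W²] = (-4)²(0.4375) + (-2)²(0.125) + (8)²(0.4375) = 35.5
Var(W) = E[W²] − (E[W])² = 35.5 − (1.5)² = 33.25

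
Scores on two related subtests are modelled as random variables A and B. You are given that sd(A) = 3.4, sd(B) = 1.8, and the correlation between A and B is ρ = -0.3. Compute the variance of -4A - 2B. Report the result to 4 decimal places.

168.5440

Var(A) = (3.4)² = 11.56;  Var(B) = (1.8)² = 3.24
Cov(A,B) = ρ·sd(A)·sd(B) = -0.3·3.4·1.8 = -1.836
Var(-4A - 2B) = (-4)²·Var(A) + (-2)²·Var(B) + 2·(-4)·(-2)·Cov(A,B)
= 16·11.56 + 4·3.24 + 16·-1.836 = 168.544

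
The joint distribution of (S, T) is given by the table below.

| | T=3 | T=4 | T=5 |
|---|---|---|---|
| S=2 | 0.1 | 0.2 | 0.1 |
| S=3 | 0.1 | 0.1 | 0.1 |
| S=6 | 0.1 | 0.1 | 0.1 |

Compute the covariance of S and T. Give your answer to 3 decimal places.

E[S] = 3.5,  E[T] = 4
E[ST] = 14
Cov(S,T) = E[ST] − E[S]E[T] = 14 − (3.5)(4) = 0

0.000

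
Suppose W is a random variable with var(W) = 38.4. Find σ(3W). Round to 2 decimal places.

var(3W) = (3)²·38.4 = 345.6
σ(3W) = √345.6 ≈ 18.59

18.59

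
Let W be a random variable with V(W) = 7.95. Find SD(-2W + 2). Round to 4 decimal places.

5.6391

V(-2W + 2) = (-2)²·7.95 = 31.8
SD(-2W + 2) = √31.8 ≈ 5.6391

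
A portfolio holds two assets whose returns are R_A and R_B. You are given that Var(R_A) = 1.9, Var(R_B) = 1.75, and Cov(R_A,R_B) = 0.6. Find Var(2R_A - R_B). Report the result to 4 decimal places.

Var(2R_A - R_B) = (2)²·Var(R_A) + (-1)²·Var(R_B) + 2·(2)·(-1)·Cov(R_A,R_B)
= 4·1.9 + 1·1.75 + -4·0.6 = 6.95

6.9500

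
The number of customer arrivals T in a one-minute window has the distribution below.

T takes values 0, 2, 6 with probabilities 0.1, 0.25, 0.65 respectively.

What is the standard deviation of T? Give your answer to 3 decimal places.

2.245

E[T] = (0)(0.1) + (2)(0.25) + (6)(0.65) = 4.4
E[T²] = (0)²(0.1) + (2)²(0.25) + (6)²(0.65) = 24.4
var(T) = E[T²] − (E[T])² = 24.4 − (4.4)² = 5.04
σ(T) = √5.04 ≈ 2.245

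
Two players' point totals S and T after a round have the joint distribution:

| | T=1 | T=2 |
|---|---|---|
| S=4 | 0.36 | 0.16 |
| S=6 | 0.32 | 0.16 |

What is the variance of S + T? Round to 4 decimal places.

1.2416

E[S] = 4.96,  E[T] = 1.32,  E[ST] = 6.56
var(S) = 25.6 − (4.96)² = 0.9984;  var(T) = 1.96 − (1.32)² = 0.2176
Cov(S,T) = 6.56 − (4.96)(1.32) = 0.0128
var(S + T) = (1)²·0.9984 + (1)²·0.2176 + 2·(1)·(1)·0.0128 = 1.2416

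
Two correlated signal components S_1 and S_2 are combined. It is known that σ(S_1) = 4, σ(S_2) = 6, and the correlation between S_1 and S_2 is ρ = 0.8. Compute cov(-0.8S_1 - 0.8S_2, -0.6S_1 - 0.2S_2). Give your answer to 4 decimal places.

V(S_1) = (4)² = 16;  V(S_2) = (6)² = 36
cov(S_1,S_2) = ρ·σ(S_1)·σ(S_2) = 0.8·4·6 = 19.2
cov(-0.8S_1 - 0.8S_2, -0.6S_1 - 0.2S_2) = (-0.8)(-0.6)V(S_1) + (-0.8)(-0.2)V(S_2) + [(-0.8)(-0.2) + (-0.8)(-0.6)]cov(S_1,S_2)
= 0.48·16 + 0.16·36 + 0.64·19.2 = 25.728

25.7280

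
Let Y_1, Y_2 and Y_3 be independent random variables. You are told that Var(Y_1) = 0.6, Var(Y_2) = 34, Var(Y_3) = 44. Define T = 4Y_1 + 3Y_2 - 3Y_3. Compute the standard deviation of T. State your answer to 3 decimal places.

26.676

By independence, Var(T) = (4)²Var(Y_1) + (3)²Var(Y_2) + (-3)²Var(Y_3)
= (4)²·0.6 + (3)²·34 + (-3)²·44 = 711.6
SD(T) = √711.6 ≈ 26.676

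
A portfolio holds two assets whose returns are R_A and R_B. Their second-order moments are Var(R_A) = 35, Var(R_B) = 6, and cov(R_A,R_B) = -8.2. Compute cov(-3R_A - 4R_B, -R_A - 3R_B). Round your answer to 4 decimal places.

70.4000

cov(-3R_A - 4R_B, -R_A - 3R_B) = (-3)(-1)Var(R_A) + (-4)(-3)Var(R_B) + [(-3)(-3) + (-4)(-1)]cov(R_A,R_B)
= 3·35 + 12·6 + 13·-8.2 = 70.4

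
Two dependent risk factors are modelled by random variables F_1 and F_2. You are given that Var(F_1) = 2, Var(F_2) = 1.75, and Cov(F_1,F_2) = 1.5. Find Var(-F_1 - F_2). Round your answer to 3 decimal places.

6.750

Var(-F_1 - F_2) = (-1)²·Var(F_1) + (-1)²·Var(F_2) + 2·(-1)·(-1)·Cov(F_1,F_2)
= 1·2 + 1·1.75 + 2·1.5 = 6.75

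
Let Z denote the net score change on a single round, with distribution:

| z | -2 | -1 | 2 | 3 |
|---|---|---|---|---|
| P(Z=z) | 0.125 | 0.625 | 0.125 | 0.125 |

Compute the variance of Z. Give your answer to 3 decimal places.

2.688

E[Z] = (-2)(0.125) + (-1)(0.625) + (2)(0.125) + (3)(0.125) = -0.25
E[Z²] = (-2)²(0.125) + (-1)²(0.625) + (2)²(0.125) + (3)²(0.125) = 2.75
V(Z) = E[Z²] − (E[Z])² = 2.75 − (-0.25)² = 2.6875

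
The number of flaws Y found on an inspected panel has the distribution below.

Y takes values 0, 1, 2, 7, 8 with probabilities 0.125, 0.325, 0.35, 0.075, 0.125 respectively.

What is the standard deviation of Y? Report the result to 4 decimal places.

E[Y] = (0)(0.125) + (1)(0.325) + (2)(0.35) + (7)(0.075) + (8)(0.125) = 2.55
E[Y²] = (0)²(0.125) + (1)²(0.325) + (2)²(0.35) + (7)²(0.075) + (8)²(0.125) = 13.4
var(Y) = E[Y²] − (E[Y])² = 13.4 − (2.55)² = 6.8975
sd(Y) = √6.8975 ≈ 2.6263

2.6263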